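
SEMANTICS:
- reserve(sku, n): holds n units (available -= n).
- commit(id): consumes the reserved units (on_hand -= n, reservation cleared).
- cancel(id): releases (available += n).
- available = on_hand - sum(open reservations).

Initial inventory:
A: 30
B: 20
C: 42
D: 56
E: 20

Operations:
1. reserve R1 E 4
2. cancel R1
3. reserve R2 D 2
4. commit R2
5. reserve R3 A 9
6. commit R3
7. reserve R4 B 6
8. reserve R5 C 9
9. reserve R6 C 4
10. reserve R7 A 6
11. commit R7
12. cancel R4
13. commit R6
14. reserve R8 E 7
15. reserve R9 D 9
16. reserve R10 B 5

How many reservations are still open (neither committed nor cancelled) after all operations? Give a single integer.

Answer: 4

Derivation:
Step 1: reserve R1 E 4 -> on_hand[A=30 B=20 C=42 D=56 E=20] avail[A=30 B=20 C=42 D=56 E=16] open={R1}
Step 2: cancel R1 -> on_hand[A=30 B=20 C=42 D=56 E=20] avail[A=30 B=20 C=42 D=56 E=20] open={}
Step 3: reserve R2 D 2 -> on_hand[A=30 B=20 C=42 D=56 E=20] avail[A=30 B=20 C=42 D=54 E=20] open={R2}
Step 4: commit R2 -> on_hand[A=30 B=20 C=42 D=54 E=20] avail[A=30 B=20 C=42 D=54 E=20] open={}
Step 5: reserve R3 A 9 -> on_hand[A=30 B=20 C=42 D=54 E=20] avail[A=21 B=20 C=42 D=54 E=20] open={R3}
Step 6: commit R3 -> on_hand[A=21 B=20 C=42 D=54 E=20] avail[A=21 B=20 C=42 D=54 E=20] open={}
Step 7: reserve R4 B 6 -> on_hand[A=21 B=20 C=42 D=54 E=20] avail[A=21 B=14 C=42 D=54 E=20] open={R4}
Step 8: reserve R5 C 9 -> on_hand[A=21 B=20 C=42 D=54 E=20] avail[A=21 B=14 C=33 D=54 E=20] open={R4,R5}
Step 9: reserve R6 C 4 -> on_hand[A=21 B=20 C=42 D=54 E=20] avail[A=21 B=14 C=29 D=54 E=20] open={R4,R5,R6}
Step 10: reserve R7 A 6 -> on_hand[A=21 B=20 C=42 D=54 E=20] avail[A=15 B=14 C=29 D=54 E=20] open={R4,R5,R6,R7}
Step 11: commit R7 -> on_hand[A=15 B=20 C=42 D=54 E=20] avail[A=15 B=14 C=29 D=54 E=20] open={R4,R5,R6}
Step 12: cancel R4 -> on_hand[A=15 B=20 C=42 D=54 E=20] avail[A=15 B=20 C=29 D=54 E=20] open={R5,R6}
Step 13: commit R6 -> on_hand[A=15 B=20 C=38 D=54 E=20] avail[A=15 B=20 C=29 D=54 E=20] open={R5}
Step 14: reserve R8 E 7 -> on_hand[A=15 B=20 C=38 D=54 E=20] avail[A=15 B=20 C=29 D=54 E=13] open={R5,R8}
Step 15: reserve R9 D 9 -> on_hand[A=15 B=20 C=38 D=54 E=20] avail[A=15 B=20 C=29 D=45 E=13] open={R5,R8,R9}
Step 16: reserve R10 B 5 -> on_hand[A=15 B=20 C=38 D=54 E=20] avail[A=15 B=15 C=29 D=45 E=13] open={R10,R5,R8,R9}
Open reservations: ['R10', 'R5', 'R8', 'R9'] -> 4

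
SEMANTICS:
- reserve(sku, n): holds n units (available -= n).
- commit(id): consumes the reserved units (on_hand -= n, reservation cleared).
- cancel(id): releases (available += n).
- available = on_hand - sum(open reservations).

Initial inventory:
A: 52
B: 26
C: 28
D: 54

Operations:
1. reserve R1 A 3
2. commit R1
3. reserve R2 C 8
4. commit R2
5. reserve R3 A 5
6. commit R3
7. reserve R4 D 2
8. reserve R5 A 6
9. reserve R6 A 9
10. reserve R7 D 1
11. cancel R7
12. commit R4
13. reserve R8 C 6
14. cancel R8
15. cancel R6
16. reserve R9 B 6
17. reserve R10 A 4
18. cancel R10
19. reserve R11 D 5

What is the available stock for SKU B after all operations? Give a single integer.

Answer: 20

Derivation:
Step 1: reserve R1 A 3 -> on_hand[A=52 B=26 C=28 D=54] avail[A=49 B=26 C=28 D=54] open={R1}
Step 2: commit R1 -> on_hand[A=49 B=26 C=28 D=54] avail[A=49 B=26 C=28 D=54] open={}
Step 3: reserve R2 C 8 -> on_hand[A=49 B=26 C=28 D=54] avail[A=49 B=26 C=20 D=54] open={R2}
Step 4: commit R2 -> on_hand[A=49 B=26 C=20 D=54] avail[A=49 B=26 C=20 D=54] open={}
Step 5: reserve R3 A 5 -> on_hand[A=49 B=26 C=20 D=54] avail[A=44 B=26 C=20 D=54] open={R3}
Step 6: commit R3 -> on_hand[A=44 B=26 C=20 D=54] avail[A=44 B=26 C=20 D=54] open={}
Step 7: reserve R4 D 2 -> on_hand[A=44 B=26 C=20 D=54] avail[A=44 B=26 C=20 D=52] open={R4}
Step 8: reserve R5 A 6 -> on_hand[A=44 B=26 C=20 D=54] avail[A=38 B=26 C=20 D=52] open={R4,R5}
Step 9: reserve R6 A 9 -> on_hand[A=44 B=26 C=20 D=54] avail[A=29 B=26 C=20 D=52] open={R4,R5,R6}
Step 10: reserve R7 D 1 -> on_hand[A=44 B=26 C=20 D=54] avail[A=29 B=26 C=20 D=51] open={R4,R5,R6,R7}
Step 11: cancel R7 -> on_hand[A=44 B=26 C=20 D=54] avail[A=29 B=26 C=20 D=52] open={R4,R5,R6}
Step 12: commit R4 -> on_hand[A=44 B=26 C=20 D=52] avail[A=29 B=26 C=20 D=52] open={R5,R6}
Step 13: reserve R8 C 6 -> on_hand[A=44 B=26 C=20 D=52] avail[A=29 B=26 C=14 D=52] open={R5,R6,R8}
Step 14: cancel R8 -> on_hand[A=44 B=26 C=20 D=52] avail[A=29 B=26 C=20 D=52] open={R5,R6}
Step 15: cancel R6 -> on_hand[A=44 B=26 C=20 D=52] avail[A=38 B=26 C=20 D=52] open={R5}
Step 16: reserve R9 B 6 -> on_hand[A=44 B=26 C=20 D=52] avail[A=38 B=20 C=20 D=52] open={R5,R9}
Step 17: reserve R10 A 4 -> on_hand[A=44 B=26 C=20 D=52] avail[A=34 B=20 C=20 D=52] open={R10,R5,R9}
Step 18: cancel R10 -> on_hand[A=44 B=26 C=20 D=52] avail[A=38 B=20 C=20 D=52] open={R5,R9}
Step 19: reserve R11 D 5 -> on_hand[A=44 B=26 C=20 D=52] avail[A=38 B=20 C=20 D=47] open={R11,R5,R9}
Final available[B] = 20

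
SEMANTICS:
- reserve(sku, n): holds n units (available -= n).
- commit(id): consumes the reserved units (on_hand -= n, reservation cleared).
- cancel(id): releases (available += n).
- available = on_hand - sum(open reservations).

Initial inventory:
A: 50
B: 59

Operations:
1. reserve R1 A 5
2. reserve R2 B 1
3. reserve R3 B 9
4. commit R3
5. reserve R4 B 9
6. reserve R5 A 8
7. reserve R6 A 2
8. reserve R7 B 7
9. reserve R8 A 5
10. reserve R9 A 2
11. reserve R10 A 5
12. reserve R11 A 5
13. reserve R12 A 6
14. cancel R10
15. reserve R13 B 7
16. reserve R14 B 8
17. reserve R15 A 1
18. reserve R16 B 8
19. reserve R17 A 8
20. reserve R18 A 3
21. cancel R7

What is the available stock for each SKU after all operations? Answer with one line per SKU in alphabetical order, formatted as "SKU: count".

Step 1: reserve R1 A 5 -> on_hand[A=50 B=59] avail[A=45 B=59] open={R1}
Step 2: reserve R2 B 1 -> on_hand[A=50 B=59] avail[A=45 B=58] open={R1,R2}
Step 3: reserve R3 B 9 -> on_hand[A=50 B=59] avail[A=45 B=49] open={R1,R2,R3}
Step 4: commit R3 -> on_hand[A=50 B=50] avail[A=45 B=49] open={R1,R2}
Step 5: reserve R4 B 9 -> on_hand[A=50 B=50] avail[A=45 B=40] open={R1,R2,R4}
Step 6: reserve R5 A 8 -> on_hand[A=50 B=50] avail[A=37 B=40] open={R1,R2,R4,R5}
Step 7: reserve R6 A 2 -> on_hand[A=50 B=50] avail[A=35 B=40] open={R1,R2,R4,R5,R6}
Step 8: reserve R7 B 7 -> on_hand[A=50 B=50] avail[A=35 B=33] open={R1,R2,R4,R5,R6,R7}
Step 9: reserve R8 A 5 -> on_hand[A=50 B=50] avail[A=30 B=33] open={R1,R2,R4,R5,R6,R7,R8}
Step 10: reserve R9 A 2 -> on_hand[A=50 B=50] avail[A=28 B=33] open={R1,R2,R4,R5,R6,R7,R8,R9}
Step 11: reserve R10 A 5 -> on_hand[A=50 B=50] avail[A=23 B=33] open={R1,R10,R2,R4,R5,R6,R7,R8,R9}
Step 12: reserve R11 A 5 -> on_hand[A=50 B=50] avail[A=18 B=33] open={R1,R10,R11,R2,R4,R5,R6,R7,R8,R9}
Step 13: reserve R12 A 6 -> on_hand[A=50 B=50] avail[A=12 B=33] open={R1,R10,R11,R12,R2,R4,R5,R6,R7,R8,R9}
Step 14: cancel R10 -> on_hand[A=50 B=50] avail[A=17 B=33] open={R1,R11,R12,R2,R4,R5,R6,R7,R8,R9}
Step 15: reserve R13 B 7 -> on_hand[A=50 B=50] avail[A=17 B=26] open={R1,R11,R12,R13,R2,R4,R5,R6,R7,R8,R9}
Step 16: reserve R14 B 8 -> on_hand[A=50 B=50] avail[A=17 B=18] open={R1,R11,R12,R13,R14,R2,R4,R5,R6,R7,R8,R9}
Step 17: reserve R15 A 1 -> on_hand[A=50 B=50] avail[A=16 B=18] open={R1,R11,R12,R13,R14,R15,R2,R4,R5,R6,R7,R8,R9}
Step 18: reserve R16 B 8 -> on_hand[A=50 B=50] avail[A=16 B=10] open={R1,R11,R12,R13,R14,R15,R16,R2,R4,R5,R6,R7,R8,R9}
Step 19: reserve R17 A 8 -> on_hand[A=50 B=50] avail[A=8 B=10] open={R1,R11,R12,R13,R14,R15,R16,R17,R2,R4,R5,R6,R7,R8,R9}
Step 20: reserve R18 A 3 -> on_hand[A=50 B=50] avail[A=5 B=10] open={R1,R11,R12,R13,R14,R15,R16,R17,R18,R2,R4,R5,R6,R7,R8,R9}
Step 21: cancel R7 -> on_hand[A=50 B=50] avail[A=5 B=17] open={R1,R11,R12,R13,R14,R15,R16,R17,R18,R2,R4,R5,R6,R8,R9}

Answer: A: 5
B: 17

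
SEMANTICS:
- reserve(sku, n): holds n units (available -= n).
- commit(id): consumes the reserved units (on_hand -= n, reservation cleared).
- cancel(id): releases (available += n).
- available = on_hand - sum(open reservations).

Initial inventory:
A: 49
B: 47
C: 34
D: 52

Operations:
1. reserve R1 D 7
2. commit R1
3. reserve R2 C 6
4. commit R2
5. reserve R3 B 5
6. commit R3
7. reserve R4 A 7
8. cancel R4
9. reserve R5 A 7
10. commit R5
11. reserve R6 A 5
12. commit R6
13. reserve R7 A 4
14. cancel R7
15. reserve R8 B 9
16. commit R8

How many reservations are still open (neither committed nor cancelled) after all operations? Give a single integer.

Step 1: reserve R1 D 7 -> on_hand[A=49 B=47 C=34 D=52] avail[A=49 B=47 C=34 D=45] open={R1}
Step 2: commit R1 -> on_hand[A=49 B=47 C=34 D=45] avail[A=49 B=47 C=34 D=45] open={}
Step 3: reserve R2 C 6 -> on_hand[A=49 B=47 C=34 D=45] avail[A=49 B=47 C=28 D=45] open={R2}
Step 4: commit R2 -> on_hand[A=49 B=47 C=28 D=45] avail[A=49 B=47 C=28 D=45] open={}
Step 5: reserve R3 B 5 -> on_hand[A=49 B=47 C=28 D=45] avail[A=49 B=42 C=28 D=45] open={R3}
Step 6: commit R3 -> on_hand[A=49 B=42 C=28 D=45] avail[A=49 B=42 C=28 D=45] open={}
Step 7: reserve R4 A 7 -> on_hand[A=49 B=42 C=28 D=45] avail[A=42 B=42 C=28 D=45] open={R4}
Step 8: cancel R4 -> on_hand[A=49 B=42 C=28 D=45] avail[A=49 B=42 C=28 D=45] open={}
Step 9: reserve R5 A 7 -> on_hand[A=49 B=42 C=28 D=45] avail[A=42 B=42 C=28 D=45] open={R5}
Step 10: commit R5 -> on_hand[A=42 B=42 C=28 D=45] avail[A=42 B=42 C=28 D=45] open={}
Step 11: reserve R6 A 5 -> on_hand[A=42 B=42 C=28 D=45] avail[A=37 B=42 C=28 D=45] open={R6}
Step 12: commit R6 -> on_hand[A=37 B=42 C=28 D=45] avail[A=37 B=42 C=28 D=45] open={}
Step 13: reserve R7 A 4 -> on_hand[A=37 B=42 C=28 D=45] avail[A=33 B=42 C=28 D=45] open={R7}
Step 14: cancel R7 -> on_hand[A=37 B=42 C=28 D=45] avail[A=37 B=42 C=28 D=45] open={}
Step 15: reserve R8 B 9 -> on_hand[A=37 B=42 C=28 D=45] avail[A=37 B=33 C=28 D=45] open={R8}
Step 16: commit R8 -> on_hand[A=37 B=33 C=28 D=45] avail[A=37 B=33 C=28 D=45] open={}
Open reservations: [] -> 0

Answer: 0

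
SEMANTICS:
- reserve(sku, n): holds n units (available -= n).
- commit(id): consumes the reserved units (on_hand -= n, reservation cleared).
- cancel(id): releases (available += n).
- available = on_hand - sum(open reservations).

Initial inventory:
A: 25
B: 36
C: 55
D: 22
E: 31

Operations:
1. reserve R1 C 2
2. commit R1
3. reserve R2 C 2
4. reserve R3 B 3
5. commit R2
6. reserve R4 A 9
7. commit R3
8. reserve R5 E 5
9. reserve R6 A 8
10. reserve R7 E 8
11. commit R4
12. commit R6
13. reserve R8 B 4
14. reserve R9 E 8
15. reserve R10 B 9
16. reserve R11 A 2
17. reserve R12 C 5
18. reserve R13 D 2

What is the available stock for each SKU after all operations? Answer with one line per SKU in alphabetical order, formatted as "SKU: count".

Answer: A: 6
B: 20
C: 46
D: 20
E: 10

Derivation:
Step 1: reserve R1 C 2 -> on_hand[A=25 B=36 C=55 D=22 E=31] avail[A=25 B=36 C=53 D=22 E=31] open={R1}
Step 2: commit R1 -> on_hand[A=25 B=36 C=53 D=22 E=31] avail[A=25 B=36 C=53 D=22 E=31] open={}
Step 3: reserve R2 C 2 -> on_hand[A=25 B=36 C=53 D=22 E=31] avail[A=25 B=36 C=51 D=22 E=31] open={R2}
Step 4: reserve R3 B 3 -> on_hand[A=25 B=36 C=53 D=22 E=31] avail[A=25 B=33 C=51 D=22 E=31] open={R2,R3}
Step 5: commit R2 -> on_hand[A=25 B=36 C=51 D=22 E=31] avail[A=25 B=33 C=51 D=22 E=31] open={R3}
Step 6: reserve R4 A 9 -> on_hand[A=25 B=36 C=51 D=22 E=31] avail[A=16 B=33 C=51 D=22 E=31] open={R3,R4}
Step 7: commit R3 -> on_hand[A=25 B=33 C=51 D=22 E=31] avail[A=16 B=33 C=51 D=22 E=31] open={R4}
Step 8: reserve R5 E 5 -> on_hand[A=25 B=33 C=51 D=22 E=31] avail[A=16 B=33 C=51 D=22 E=26] open={R4,R5}
Step 9: reserve R6 A 8 -> on_hand[A=25 B=33 C=51 D=22 E=31] avail[A=8 B=33 C=51 D=22 E=26] open={R4,R5,R6}
Step 10: reserve R7 E 8 -> on_hand[A=25 B=33 C=51 D=22 E=31] avail[A=8 B=33 C=51 D=22 E=18] open={R4,R5,R6,R7}
Step 11: commit R4 -> on_hand[A=16 B=33 C=51 D=22 E=31] avail[A=8 B=33 C=51 D=22 E=18] open={R5,R6,R7}
Step 12: commit R6 -> on_hand[A=8 B=33 C=51 D=22 E=31] avail[A=8 B=33 C=51 D=22 E=18] open={R5,R7}
Step 13: reserve R8 B 4 -> on_hand[A=8 B=33 C=51 D=22 E=31] avail[A=8 B=29 C=51 D=22 E=18] open={R5,R7,R8}
Step 14: reserve R9 E 8 -> on_hand[A=8 B=33 C=51 D=22 E=31] avail[A=8 B=29 C=51 D=22 E=10] open={R5,R7,R8,R9}
Step 15: reserve R10 B 9 -> on_hand[A=8 B=33 C=51 D=22 E=31] avail[A=8 B=20 C=51 D=22 E=10] open={R10,R5,R7,R8,R9}
Step 16: reserve R11 A 2 -> on_hand[A=8 B=33 C=51 D=22 E=31] avail[A=6 B=20 C=51 D=22 E=10] open={R10,R11,R5,R7,R8,R9}
Step 17: reserve R12 C 5 -> on_hand[A=8 B=33 C=51 D=22 E=31] avail[A=6 B=20 C=46 D=22 E=10] open={R10,R11,R12,R5,R7,R8,R9}
Step 18: reserve R13 D 2 -> on_hand[A=8 B=33 C=51 D=22 E=31] avail[A=6 B=20 C=46 D=20 E=10] open={R10,R11,R12,R13,R5,R7,R8,R9}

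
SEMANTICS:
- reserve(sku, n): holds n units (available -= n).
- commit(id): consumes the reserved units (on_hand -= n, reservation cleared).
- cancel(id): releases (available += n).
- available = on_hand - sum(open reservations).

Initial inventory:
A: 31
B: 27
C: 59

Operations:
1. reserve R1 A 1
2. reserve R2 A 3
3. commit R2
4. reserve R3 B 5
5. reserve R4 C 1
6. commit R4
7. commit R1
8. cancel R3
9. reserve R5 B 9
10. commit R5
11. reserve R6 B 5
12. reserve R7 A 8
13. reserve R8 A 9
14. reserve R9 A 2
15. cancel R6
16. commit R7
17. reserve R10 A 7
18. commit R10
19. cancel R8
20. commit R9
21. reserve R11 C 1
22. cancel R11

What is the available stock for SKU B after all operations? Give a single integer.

Step 1: reserve R1 A 1 -> on_hand[A=31 B=27 C=59] avail[A=30 B=27 C=59] open={R1}
Step 2: reserve R2 A 3 -> on_hand[A=31 B=27 C=59] avail[A=27 B=27 C=59] open={R1,R2}
Step 3: commit R2 -> on_hand[A=28 B=27 C=59] avail[A=27 B=27 C=59] open={R1}
Step 4: reserve R3 B 5 -> on_hand[A=28 B=27 C=59] avail[A=27 B=22 C=59] open={R1,R3}
Step 5: reserve R4 C 1 -> on_hand[A=28 B=27 C=59] avail[A=27 B=22 C=58] open={R1,R3,R4}
Step 6: commit R4 -> on_hand[A=28 B=27 C=58] avail[A=27 B=22 C=58] open={R1,R3}
Step 7: commit R1 -> on_hand[A=27 B=27 C=58] avail[A=27 B=22 C=58] open={R3}
Step 8: cancel R3 -> on_hand[A=27 B=27 C=58] avail[A=27 B=27 C=58] open={}
Step 9: reserve R5 B 9 -> on_hand[A=27 B=27 C=58] avail[A=27 B=18 C=58] open={R5}
Step 10: commit R5 -> on_hand[A=27 B=18 C=58] avail[A=27 B=18 C=58] open={}
Step 11: reserve R6 B 5 -> on_hand[A=27 B=18 C=58] avail[A=27 B=13 C=58] open={R6}
Step 12: reserve R7 A 8 -> on_hand[A=27 B=18 C=58] avail[A=19 B=13 C=58] open={R6,R7}
Step 13: reserve R8 A 9 -> on_hand[A=27 B=18 C=58] avail[A=10 B=13 C=58] open={R6,R7,R8}
Step 14: reserve R9 A 2 -> on_hand[A=27 B=18 C=58] avail[A=8 B=13 C=58] open={R6,R7,R8,R9}
Step 15: cancel R6 -> on_hand[A=27 B=18 C=58] avail[A=8 B=18 C=58] open={R7,R8,R9}
Step 16: commit R7 -> on_hand[A=19 B=18 C=58] avail[A=8 B=18 C=58] open={R8,R9}
Step 17: reserve R10 A 7 -> on_hand[A=19 B=18 C=58] avail[A=1 B=18 C=58] open={R10,R8,R9}
Step 18: commit R10 -> on_hand[A=12 B=18 C=58] avail[A=1 B=18 C=58] open={R8,R9}
Step 19: cancel R8 -> on_hand[A=12 B=18 C=58] avail[A=10 B=18 C=58] open={R9}
Step 20: commit R9 -> on_hand[A=10 B=18 C=58] avail[A=10 B=18 C=58] open={}
Step 21: reserve R11 C 1 -> on_hand[A=10 B=18 C=58] avail[A=10 B=18 C=57] open={R11}
Step 22: cancel R11 -> on_hand[A=10 B=18 C=58] avail[A=10 B=18 C=58] open={}
Final available[B] = 18

Answer: 18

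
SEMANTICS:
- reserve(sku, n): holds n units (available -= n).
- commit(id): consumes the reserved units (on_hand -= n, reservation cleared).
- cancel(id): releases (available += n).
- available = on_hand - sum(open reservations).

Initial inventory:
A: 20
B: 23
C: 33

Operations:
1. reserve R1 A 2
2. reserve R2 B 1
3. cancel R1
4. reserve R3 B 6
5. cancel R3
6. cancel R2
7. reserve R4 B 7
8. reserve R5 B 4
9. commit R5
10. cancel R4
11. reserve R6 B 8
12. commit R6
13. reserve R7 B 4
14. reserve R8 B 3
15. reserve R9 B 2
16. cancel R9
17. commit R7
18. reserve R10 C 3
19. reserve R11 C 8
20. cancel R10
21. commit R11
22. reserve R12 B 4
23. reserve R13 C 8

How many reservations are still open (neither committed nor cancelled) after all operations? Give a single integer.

Answer: 3

Derivation:
Step 1: reserve R1 A 2 -> on_hand[A=20 B=23 C=33] avail[A=18 B=23 C=33] open={R1}
Step 2: reserve R2 B 1 -> on_hand[A=20 B=23 C=33] avail[A=18 B=22 C=33] open={R1,R2}
Step 3: cancel R1 -> on_hand[A=20 B=23 C=33] avail[A=20 B=22 C=33] open={R2}
Step 4: reserve R3 B 6 -> on_hand[A=20 B=23 C=33] avail[A=20 B=16 C=33] open={R2,R3}
Step 5: cancel R3 -> on_hand[A=20 B=23 C=33] avail[A=20 B=22 C=33] open={R2}
Step 6: cancel R2 -> on_hand[A=20 B=23 C=33] avail[A=20 B=23 C=33] open={}
Step 7: reserve R4 B 7 -> on_hand[A=20 B=23 C=33] avail[A=20 B=16 C=33] open={R4}
Step 8: reserve R5 B 4 -> on_hand[A=20 B=23 C=33] avail[A=20 B=12 C=33] open={R4,R5}
Step 9: commit R5 -> on_hand[A=20 B=19 C=33] avail[A=20 B=12 C=33] open={R4}
Step 10: cancel R4 -> on_hand[A=20 B=19 C=33] avail[A=20 B=19 C=33] open={}
Step 11: reserve R6 B 8 -> on_hand[A=20 B=19 C=33] avail[A=20 B=11 C=33] open={R6}
Step 12: commit R6 -> on_hand[A=20 B=11 C=33] avail[A=20 B=11 C=33] open={}
Step 13: reserve R7 B 4 -> on_hand[A=20 B=11 C=33] avail[A=20 B=7 C=33] open={R7}
Step 14: reserve R8 B 3 -> on_hand[A=20 B=11 C=33] avail[A=20 B=4 C=33] open={R7,R8}
Step 15: reserve R9 B 2 -> on_hand[A=20 B=11 C=33] avail[A=20 B=2 C=33] open={R7,R8,R9}
Step 16: cancel R9 -> on_hand[A=20 B=11 C=33] avail[A=20 B=4 C=33] open={R7,R8}
Step 17: commit R7 -> on_hand[A=20 B=7 C=33] avail[A=20 B=4 C=33] open={R8}
Step 18: reserve R10 C 3 -> on_hand[A=20 B=7 C=33] avail[A=20 B=4 C=30] open={R10,R8}
Step 19: reserve R11 C 8 -> on_hand[A=20 B=7 C=33] avail[A=20 B=4 C=22] open={R10,R11,R8}
Step 20: cancel R10 -> on_hand[A=20 B=7 C=33] avail[A=20 B=4 C=25] open={R11,R8}
Step 21: commit R11 -> on_hand[A=20 B=7 C=25] avail[A=20 B=4 C=25] open={R8}
Step 22: reserve R12 B 4 -> on_hand[A=20 B=7 C=25] avail[A=20 B=0 C=25] open={R12,R8}
Step 23: reserve R13 C 8 -> on_hand[A=20 B=7 C=25] avail[A=20 B=0 C=17] open={R12,R13,R8}
Open reservations: ['R12', 'R13', 'R8'] -> 3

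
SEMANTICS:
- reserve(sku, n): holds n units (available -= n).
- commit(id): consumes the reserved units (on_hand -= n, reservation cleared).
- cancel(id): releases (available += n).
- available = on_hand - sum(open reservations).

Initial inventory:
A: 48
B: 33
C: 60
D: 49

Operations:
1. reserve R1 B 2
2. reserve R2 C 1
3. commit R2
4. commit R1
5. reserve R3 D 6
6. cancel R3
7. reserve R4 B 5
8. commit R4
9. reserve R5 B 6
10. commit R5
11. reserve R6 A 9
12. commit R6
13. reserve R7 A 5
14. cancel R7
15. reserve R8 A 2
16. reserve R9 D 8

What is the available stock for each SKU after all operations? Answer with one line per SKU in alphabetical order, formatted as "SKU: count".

Answer: A: 37
B: 20
C: 59
D: 41

Derivation:
Step 1: reserve R1 B 2 -> on_hand[A=48 B=33 C=60 D=49] avail[A=48 B=31 C=60 D=49] open={R1}
Step 2: reserve R2 C 1 -> on_hand[A=48 B=33 C=60 D=49] avail[A=48 B=31 C=59 D=49] open={R1,R2}
Step 3: commit R2 -> on_hand[A=48 B=33 C=59 D=49] avail[A=48 B=31 C=59 D=49] open={R1}
Step 4: commit R1 -> on_hand[A=48 B=31 C=59 D=49] avail[A=48 B=31 C=59 D=49] open={}
Step 5: reserve R3 D 6 -> on_hand[A=48 B=31 C=59 D=49] avail[A=48 B=31 C=59 D=43] open={R3}
Step 6: cancel R3 -> on_hand[A=48 B=31 C=59 D=49] avail[A=48 B=31 C=59 D=49] open={}
Step 7: reserve R4 B 5 -> on_hand[A=48 B=31 C=59 D=49] avail[A=48 B=26 C=59 D=49] open={R4}
Step 8: commit R4 -> on_hand[A=48 B=26 C=59 D=49] avail[A=48 B=26 C=59 D=49] open={}
Step 9: reserve R5 B 6 -> on_hand[A=48 B=26 C=59 D=49] avail[A=48 B=20 C=59 D=49] open={R5}
Step 10: commit R5 -> on_hand[A=48 B=20 C=59 D=49] avail[A=48 B=20 C=59 D=49] open={}
Step 11: reserve R6 A 9 -> on_hand[A=48 B=20 C=59 D=49] avail[A=39 B=20 C=59 D=49] open={R6}
Step 12: commit R6 -> on_hand[A=39 B=20 C=59 D=49] avail[A=39 B=20 C=59 D=49] open={}
Step 13: reserve R7 A 5 -> on_hand[A=39 B=20 C=59 D=49] avail[A=34 B=20 C=59 D=49] open={R7}
Step 14: cancel R7 -> on_hand[A=39 B=20 C=59 D=49] avail[A=39 B=20 C=59 D=49] open={}
Step 15: reserve R8 A 2 -> on_hand[A=39 B=20 C=59 D=49] avail[A=37 B=20 C=59 D=49] open={R8}
Step 16: reserve R9 D 8 -> on_hand[A=39 B=20 C=59 D=49] avail[A=37 B=20 C=59 D=41] open={R8,R9}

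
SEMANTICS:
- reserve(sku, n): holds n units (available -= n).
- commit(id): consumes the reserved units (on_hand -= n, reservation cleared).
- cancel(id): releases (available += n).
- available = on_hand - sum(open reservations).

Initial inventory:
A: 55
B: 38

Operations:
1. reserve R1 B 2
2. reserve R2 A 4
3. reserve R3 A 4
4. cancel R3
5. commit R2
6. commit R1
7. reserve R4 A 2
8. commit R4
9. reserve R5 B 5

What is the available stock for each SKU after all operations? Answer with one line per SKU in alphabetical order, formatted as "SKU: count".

Answer: A: 49
B: 31

Derivation:
Step 1: reserve R1 B 2 -> on_hand[A=55 B=38] avail[A=55 B=36] open={R1}
Step 2: reserve R2 A 4 -> on_hand[A=55 B=38] avail[A=51 B=36] open={R1,R2}
Step 3: reserve R3 A 4 -> on_hand[A=55 B=38] avail[A=47 B=36] open={R1,R2,R3}
Step 4: cancel R3 -> on_hand[A=55 B=38] avail[A=51 B=36] open={R1,R2}
Step 5: commit R2 -> on_hand[A=51 B=38] avail[A=51 B=36] open={R1}
Step 6: commit R1 -> on_hand[A=51 B=36] avail[A=51 B=36] open={}
Step 7: reserve R4 A 2 -> on_hand[A=51 B=36] avail[A=49 B=36] open={R4}
Step 8: commit R4 -> on_hand[A=49 B=36] avail[A=49 B=36] open={}
Step 9: reserve R5 B 5 -> on_hand[A=49 B=36] avail[A=49 B=31] open={R5}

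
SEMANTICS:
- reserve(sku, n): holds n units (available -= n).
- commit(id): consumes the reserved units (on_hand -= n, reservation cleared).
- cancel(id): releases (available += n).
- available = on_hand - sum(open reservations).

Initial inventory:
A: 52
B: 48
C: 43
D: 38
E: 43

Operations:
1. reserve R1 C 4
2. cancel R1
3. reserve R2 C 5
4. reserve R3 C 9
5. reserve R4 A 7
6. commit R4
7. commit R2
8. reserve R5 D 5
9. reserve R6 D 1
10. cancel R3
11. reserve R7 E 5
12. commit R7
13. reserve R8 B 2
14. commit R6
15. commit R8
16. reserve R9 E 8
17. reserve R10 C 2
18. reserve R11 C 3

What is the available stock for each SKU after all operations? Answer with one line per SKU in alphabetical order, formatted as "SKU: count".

Step 1: reserve R1 C 4 -> on_hand[A=52 B=48 C=43 D=38 E=43] avail[A=52 B=48 C=39 D=38 E=43] open={R1}
Step 2: cancel R1 -> on_hand[A=52 B=48 C=43 D=38 E=43] avail[A=52 B=48 C=43 D=38 E=43] open={}
Step 3: reserve R2 C 5 -> on_hand[A=52 B=48 C=43 D=38 E=43] avail[A=52 B=48 C=38 D=38 E=43] open={R2}
Step 4: reserve R3 C 9 -> on_hand[A=52 B=48 C=43 D=38 E=43] avail[A=52 B=48 C=29 D=38 E=43] open={R2,R3}
Step 5: reserve R4 A 7 -> on_hand[A=52 B=48 C=43 D=38 E=43] avail[A=45 B=48 C=29 D=38 E=43] open={R2,R3,R4}
Step 6: commit R4 -> on_hand[A=45 B=48 C=43 D=38 E=43] avail[A=45 B=48 C=29 D=38 E=43] open={R2,R3}
Step 7: commit R2 -> on_hand[A=45 B=48 C=38 D=38 E=43] avail[A=45 B=48 C=29 D=38 E=43] open={R3}
Step 8: reserve R5 D 5 -> on_hand[A=45 B=48 C=38 D=38 E=43] avail[A=45 B=48 C=29 D=33 E=43] open={R3,R5}
Step 9: reserve R6 D 1 -> on_hand[A=45 B=48 C=38 D=38 E=43] avail[A=45 B=48 C=29 D=32 E=43] open={R3,R5,R6}
Step 10: cancel R3 -> on_hand[A=45 B=48 C=38 D=38 E=43] avail[A=45 B=48 C=38 D=32 E=43] open={R5,R6}
Step 11: reserve R7 E 5 -> on_hand[A=45 B=48 C=38 D=38 E=43] avail[A=45 B=48 C=38 D=32 E=38] open={R5,R6,R7}
Step 12: commit R7 -> on_hand[A=45 B=48 C=38 D=38 E=38] avail[A=45 B=48 C=38 D=32 E=38] open={R5,R6}
Step 13: reserve R8 B 2 -> on_hand[A=45 B=48 C=38 D=38 E=38] avail[A=45 B=46 C=38 D=32 E=38] open={R5,R6,R8}
Step 14: commit R6 -> on_hand[A=45 B=48 C=38 D=37 E=38] avail[A=45 B=46 C=38 D=32 E=38] open={R5,R8}
Step 15: commit R8 -> on_hand[A=45 B=46 C=38 D=37 E=38] avail[A=45 B=46 C=38 D=32 E=38] open={R5}
Step 16: reserve R9 E 8 -> on_hand[A=45 B=46 C=38 D=37 E=38] avail[A=45 B=46 C=38 D=32 E=30] open={R5,R9}
Step 17: reserve R10 C 2 -> on_hand[A=45 B=46 C=38 D=37 E=38] avail[A=45 B=46 C=36 D=32 E=30] open={R10,R5,R9}
Step 18: reserve R11 C 3 -> on_hand[A=45 B=46 C=38 D=37 E=38] avail[A=45 B=46 C=33 D=32 E=30] open={R10,R11,R5,R9}

Answer: A: 45
B: 46
C: 33
D: 32
E: 30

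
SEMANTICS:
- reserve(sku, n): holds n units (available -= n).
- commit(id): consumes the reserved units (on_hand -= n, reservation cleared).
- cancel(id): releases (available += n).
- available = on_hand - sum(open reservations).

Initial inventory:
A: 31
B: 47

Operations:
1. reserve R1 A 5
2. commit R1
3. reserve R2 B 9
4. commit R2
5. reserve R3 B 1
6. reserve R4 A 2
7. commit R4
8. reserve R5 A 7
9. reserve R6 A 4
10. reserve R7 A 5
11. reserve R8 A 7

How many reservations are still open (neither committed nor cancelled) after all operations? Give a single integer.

Answer: 5

Derivation:
Step 1: reserve R1 A 5 -> on_hand[A=31 B=47] avail[A=26 B=47] open={R1}
Step 2: commit R1 -> on_hand[A=26 B=47] avail[A=26 B=47] open={}
Step 3: reserve R2 B 9 -> on_hand[A=26 B=47] avail[A=26 B=38] open={R2}
Step 4: commit R2 -> on_hand[A=26 B=38] avail[A=26 B=38] open={}
Step 5: reserve R3 B 1 -> on_hand[A=26 B=38] avail[A=26 B=37] open={R3}
Step 6: reserve R4 A 2 -> on_hand[A=26 B=38] avail[A=24 B=37] open={R3,R4}
Step 7: commit R4 -> on_hand[A=24 B=38] avail[A=24 B=37] open={R3}
Step 8: reserve R5 A 7 -> on_hand[A=24 B=38] avail[A=17 B=37] open={R3,R5}
Step 9: reserve R6 A 4 -> on_hand[A=24 B=38] avail[A=13 B=37] open={R3,R5,R6}
Step 10: reserve R7 A 5 -> on_hand[A=24 B=38] avail[A=8 B=37] open={R3,R5,R6,R7}
Step 11: reserve R8 A 7 -> on_hand[A=24 B=38] avail[A=1 B=37] open={R3,R5,R6,R7,R8}
Open reservations: ['R3', 'R5', 'R6', 'R7', 'R8'] -> 5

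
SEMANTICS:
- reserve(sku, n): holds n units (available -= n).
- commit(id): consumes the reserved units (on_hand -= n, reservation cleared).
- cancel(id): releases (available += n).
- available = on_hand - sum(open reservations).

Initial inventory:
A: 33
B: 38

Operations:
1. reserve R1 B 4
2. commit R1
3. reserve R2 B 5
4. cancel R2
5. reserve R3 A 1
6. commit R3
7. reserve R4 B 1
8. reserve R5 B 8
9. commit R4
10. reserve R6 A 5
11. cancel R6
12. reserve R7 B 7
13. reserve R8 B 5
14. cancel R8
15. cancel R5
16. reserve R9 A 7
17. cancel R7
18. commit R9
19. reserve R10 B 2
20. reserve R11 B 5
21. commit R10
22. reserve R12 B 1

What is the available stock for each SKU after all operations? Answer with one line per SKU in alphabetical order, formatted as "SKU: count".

Step 1: reserve R1 B 4 -> on_hand[A=33 B=38] avail[A=33 B=34] open={R1}
Step 2: commit R1 -> on_hand[A=33 B=34] avail[A=33 B=34] open={}
Step 3: reserve R2 B 5 -> on_hand[A=33 B=34] avail[A=33 B=29] open={R2}
Step 4: cancel R2 -> on_hand[A=33 B=34] avail[A=33 B=34] open={}
Step 5: reserve R3 A 1 -> on_hand[A=33 B=34] avail[A=32 B=34] open={R3}
Step 6: commit R3 -> on_hand[A=32 B=34] avail[A=32 B=34] open={}
Step 7: reserve R4 B 1 -> on_hand[A=32 B=34] avail[A=32 B=33] open={R4}
Step 8: reserve R5 B 8 -> on_hand[A=32 B=34] avail[A=32 B=25] open={R4,R5}
Step 9: commit R4 -> on_hand[A=32 B=33] avail[A=32 B=25] open={R5}
Step 10: reserve R6 A 5 -> on_hand[A=32 B=33] avail[A=27 B=25] open={R5,R6}
Step 11: cancel R6 -> on_hand[A=32 B=33] avail[A=32 B=25] open={R5}
Step 12: reserve R7 B 7 -> on_hand[A=32 B=33] avail[A=32 B=18] open={R5,R7}
Step 13: reserve R8 B 5 -> on_hand[A=32 B=33] avail[A=32 B=13] open={R5,R7,R8}
Step 14: cancel R8 -> on_hand[A=32 B=33] avail[A=32 B=18] open={R5,R7}
Step 15: cancel R5 -> on_hand[A=32 B=33] avail[A=32 B=26] open={R7}
Step 16: reserve R9 A 7 -> on_hand[A=32 B=33] avail[A=25 B=26] open={R7,R9}
Step 17: cancel R7 -> on_hand[A=32 B=33] avail[A=25 B=33] open={R9}
Step 18: commit R9 -> on_hand[A=25 B=33] avail[A=25 B=33] open={}
Step 19: reserve R10 B 2 -> on_hand[A=25 B=33] avail[A=25 B=31] open={R10}
Step 20: reserve R11 B 5 -> on_hand[A=25 B=33] avail[A=25 B=26] open={R10,R11}
Step 21: commit R10 -> on_hand[A=25 B=31] avail[A=25 B=26] open={R11}
Step 22: reserve R12 B 1 -> on_hand[A=25 B=31] avail[A=25 B=25] open={R11,R12}

Answer: A: 25
B: 25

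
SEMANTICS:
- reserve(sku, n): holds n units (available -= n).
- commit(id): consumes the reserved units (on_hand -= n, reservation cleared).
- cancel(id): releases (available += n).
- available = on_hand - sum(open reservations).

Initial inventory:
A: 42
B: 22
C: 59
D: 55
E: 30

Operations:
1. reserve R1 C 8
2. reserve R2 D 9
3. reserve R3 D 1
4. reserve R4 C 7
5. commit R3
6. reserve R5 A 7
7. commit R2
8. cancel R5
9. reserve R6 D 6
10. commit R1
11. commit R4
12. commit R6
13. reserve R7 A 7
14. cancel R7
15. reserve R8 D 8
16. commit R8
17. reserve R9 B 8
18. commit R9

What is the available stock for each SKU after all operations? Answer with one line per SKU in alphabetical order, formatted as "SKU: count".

Step 1: reserve R1 C 8 -> on_hand[A=42 B=22 C=59 D=55 E=30] avail[A=42 B=22 C=51 D=55 E=30] open={R1}
Step 2: reserve R2 D 9 -> on_hand[A=42 B=22 C=59 D=55 E=30] avail[A=42 B=22 C=51 D=46 E=30] open={R1,R2}
Step 3: reserve R3 D 1 -> on_hand[A=42 B=22 C=59 D=55 E=30] avail[A=42 B=22 C=51 D=45 E=30] open={R1,R2,R3}
Step 4: reserve R4 C 7 -> on_hand[A=42 B=22 C=59 D=55 E=30] avail[A=42 B=22 C=44 D=45 E=30] open={R1,R2,R3,R4}
Step 5: commit R3 -> on_hand[A=42 B=22 C=59 D=54 E=30] avail[A=42 B=22 C=44 D=45 E=30] open={R1,R2,R4}
Step 6: reserve R5 A 7 -> on_hand[A=42 B=22 C=59 D=54 E=30] avail[A=35 B=22 C=44 D=45 E=30] open={R1,R2,R4,R5}
Step 7: commit R2 -> on_hand[A=42 B=22 C=59 D=45 E=30] avail[A=35 B=22 C=44 D=45 E=30] open={R1,R4,R5}
Step 8: cancel R5 -> on_hand[A=42 B=22 C=59 D=45 E=30] avail[A=42 B=22 C=44 D=45 E=30] open={R1,R4}
Step 9: reserve R6 D 6 -> on_hand[A=42 B=22 C=59 D=45 E=30] avail[A=42 B=22 C=44 D=39 E=30] open={R1,R4,R6}
Step 10: commit R1 -> on_hand[A=42 B=22 C=51 D=45 E=30] avail[A=42 B=22 C=44 D=39 E=30] open={R4,R6}
Step 11: commit R4 -> on_hand[A=42 B=22 C=44 D=45 E=30] avail[A=42 B=22 C=44 D=39 E=30] open={R6}
Step 12: commit R6 -> on_hand[A=42 B=22 C=44 D=39 E=30] avail[A=42 B=22 C=44 D=39 E=30] open={}
Step 13: reserve R7 A 7 -> on_hand[A=42 B=22 C=44 D=39 E=30] avail[A=35 B=22 C=44 D=39 E=30] open={R7}
Step 14: cancel R7 -> on_hand[A=42 B=22 C=44 D=39 E=30] avail[A=42 B=22 C=44 D=39 E=30] open={}
Step 15: reserve R8 D 8 -> on_hand[A=42 B=22 C=44 D=39 E=30] avail[A=42 B=22 C=44 D=31 E=30] open={R8}
Step 16: commit R8 -> on_hand[A=42 B=22 C=44 D=31 E=30] avail[A=42 B=22 C=44 D=31 E=30] open={}
Step 17: reserve R9 B 8 -> on_hand[A=42 B=22 C=44 D=31 E=30] avail[A=42 B=14 C=44 D=31 E=30] open={R9}
Step 18: commit R9 -> on_hand[A=42 B=14 C=44 D=31 E=30] avail[A=42 B=14 C=44 D=31 E=30] open={}

Answer: A: 42
B: 14
C: 44
D: 31
E: 30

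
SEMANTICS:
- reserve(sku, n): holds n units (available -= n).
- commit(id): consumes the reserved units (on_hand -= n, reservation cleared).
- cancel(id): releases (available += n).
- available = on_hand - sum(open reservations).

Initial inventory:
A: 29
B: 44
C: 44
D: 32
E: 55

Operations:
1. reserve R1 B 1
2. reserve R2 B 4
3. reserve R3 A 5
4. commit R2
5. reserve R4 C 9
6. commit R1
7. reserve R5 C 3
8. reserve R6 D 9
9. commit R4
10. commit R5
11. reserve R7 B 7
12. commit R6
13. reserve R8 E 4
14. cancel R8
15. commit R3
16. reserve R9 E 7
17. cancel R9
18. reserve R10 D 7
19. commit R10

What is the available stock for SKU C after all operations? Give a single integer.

Step 1: reserve R1 B 1 -> on_hand[A=29 B=44 C=44 D=32 E=55] avail[A=29 B=43 C=44 D=32 E=55] open={R1}
Step 2: reserve R2 B 4 -> on_hand[A=29 B=44 C=44 D=32 E=55] avail[A=29 B=39 C=44 D=32 E=55] open={R1,R2}
Step 3: reserve R3 A 5 -> on_hand[A=29 B=44 C=44 D=32 E=55] avail[A=24 B=39 C=44 D=32 E=55] open={R1,R2,R3}
Step 4: commit R2 -> on_hand[A=29 B=40 C=44 D=32 E=55] avail[A=24 B=39 C=44 D=32 E=55] open={R1,R3}
Step 5: reserve R4 C 9 -> on_hand[A=29 B=40 C=44 D=32 E=55] avail[A=24 B=39 C=35 D=32 E=55] open={R1,R3,R4}
Step 6: commit R1 -> on_hand[A=29 B=39 C=44 D=32 E=55] avail[A=24 B=39 C=35 D=32 E=55] open={R3,R4}
Step 7: reserve R5 C 3 -> on_hand[A=29 B=39 C=44 D=32 E=55] avail[A=24 B=39 C=32 D=32 E=55] open={R3,R4,R5}
Step 8: reserve R6 D 9 -> on_hand[A=29 B=39 C=44 D=32 E=55] avail[A=24 B=39 C=32 D=23 E=55] open={R3,R4,R5,R6}
Step 9: commit R4 -> on_hand[A=29 B=39 C=35 D=32 E=55] avail[A=24 B=39 C=32 D=23 E=55] open={R3,R5,R6}
Step 10: commit R5 -> on_hand[A=29 B=39 C=32 D=32 E=55] avail[A=24 B=39 C=32 D=23 E=55] open={R3,R6}
Step 11: reserve R7 B 7 -> on_hand[A=29 B=39 C=32 D=32 E=55] avail[A=24 B=32 C=32 D=23 E=55] open={R3,R6,R7}
Step 12: commit R6 -> on_hand[A=29 B=39 C=32 D=23 E=55] avail[A=24 B=32 C=32 D=23 E=55] open={R3,R7}
Step 13: reserve R8 E 4 -> on_hand[A=29 B=39 C=32 D=23 E=55] avail[A=24 B=32 C=32 D=23 E=51] open={R3,R7,R8}
Step 14: cancel R8 -> on_hand[A=29 B=39 C=32 D=23 E=55] avail[A=24 B=32 C=32 D=23 E=55] open={R3,R7}
Step 15: commit R3 -> on_hand[A=24 B=39 C=32 D=23 E=55] avail[A=24 B=32 C=32 D=23 E=55] open={R7}
Step 16: reserve R9 E 7 -> on_hand[A=24 B=39 C=32 D=23 E=55] avail[A=24 B=32 C=32 D=23 E=48] open={R7,R9}
Step 17: cancel R9 -> on_hand[A=24 B=39 C=32 D=23 E=55] avail[A=24 B=32 C=32 D=23 E=55] open={R7}
Step 18: reserve R10 D 7 -> on_hand[A=24 B=39 C=32 D=23 E=55] avail[A=24 B=32 C=32 D=16 E=55] open={R10,R7}
Step 19: commit R10 -> on_hand[A=24 B=39 C=32 D=16 E=55] avail[A=24 B=32 C=32 D=16 E=55] open={R7}
Final available[C] = 32

Answer: 32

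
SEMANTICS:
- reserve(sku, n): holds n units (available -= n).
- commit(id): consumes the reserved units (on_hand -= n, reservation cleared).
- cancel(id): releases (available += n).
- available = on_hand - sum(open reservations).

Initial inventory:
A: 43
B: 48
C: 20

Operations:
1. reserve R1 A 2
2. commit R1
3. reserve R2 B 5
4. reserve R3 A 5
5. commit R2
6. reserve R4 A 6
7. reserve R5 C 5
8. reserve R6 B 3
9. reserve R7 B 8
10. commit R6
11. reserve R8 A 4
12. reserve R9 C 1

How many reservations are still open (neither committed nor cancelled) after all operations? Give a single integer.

Answer: 6

Derivation:
Step 1: reserve R1 A 2 -> on_hand[A=43 B=48 C=20] avail[A=41 B=48 C=20] open={R1}
Step 2: commit R1 -> on_hand[A=41 B=48 C=20] avail[A=41 B=48 C=20] open={}
Step 3: reserve R2 B 5 -> on_hand[A=41 B=48 C=20] avail[A=41 B=43 C=20] open={R2}
Step 4: reserve R3 A 5 -> on_hand[A=41 B=48 C=20] avail[A=36 B=43 C=20] open={R2,R3}
Step 5: commit R2 -> on_hand[A=41 B=43 C=20] avail[A=36 B=43 C=20] open={R3}
Step 6: reserve R4 A 6 -> on_hand[A=41 B=43 C=20] avail[A=30 B=43 C=20] open={R3,R4}
Step 7: reserve R5 C 5 -> on_hand[A=41 B=43 C=20] avail[A=30 B=43 C=15] open={R3,R4,R5}
Step 8: reserve R6 B 3 -> on_hand[A=41 B=43 C=20] avail[A=30 B=40 C=15] open={R3,R4,R5,R6}
Step 9: reserve R7 B 8 -> on_hand[A=41 B=43 C=20] avail[A=30 B=32 C=15] open={R3,R4,R5,R6,R7}
Step 10: commit R6 -> on_hand[A=41 B=40 C=20] avail[A=30 B=32 C=15] open={R3,R4,R5,R7}
Step 11: reserve R8 A 4 -> on_hand[A=41 B=40 C=20] avail[A=26 B=32 C=15] open={R3,R4,R5,R7,R8}
Step 12: reserve R9 C 1 -> on_hand[A=41 B=40 C=20] avail[A=26 B=32 C=14] open={R3,R4,R5,R7,R8,R9}
Open reservations: ['R3', 'R4', 'R5', 'R7', 'R8', 'R9'] -> 6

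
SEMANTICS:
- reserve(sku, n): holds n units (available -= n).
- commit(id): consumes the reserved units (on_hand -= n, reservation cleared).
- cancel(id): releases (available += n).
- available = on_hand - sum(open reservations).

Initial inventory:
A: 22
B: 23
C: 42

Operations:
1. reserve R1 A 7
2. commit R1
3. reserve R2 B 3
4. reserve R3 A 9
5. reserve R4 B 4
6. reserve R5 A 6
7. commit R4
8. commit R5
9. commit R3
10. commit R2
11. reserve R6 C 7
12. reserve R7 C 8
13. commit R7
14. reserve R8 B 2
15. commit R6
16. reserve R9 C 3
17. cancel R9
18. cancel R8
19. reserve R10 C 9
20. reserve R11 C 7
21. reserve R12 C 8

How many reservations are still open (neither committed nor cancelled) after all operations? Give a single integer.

Step 1: reserve R1 A 7 -> on_hand[A=22 B=23 C=42] avail[A=15 B=23 C=42] open={R1}
Step 2: commit R1 -> on_hand[A=15 B=23 C=42] avail[A=15 B=23 C=42] open={}
Step 3: reserve R2 B 3 -> on_hand[A=15 B=23 C=42] avail[A=15 B=20 C=42] open={R2}
Step 4: reserve R3 A 9 -> on_hand[A=15 B=23 C=42] avail[A=6 B=20 C=42] open={R2,R3}
Step 5: reserve R4 B 4 -> on_hand[A=15 B=23 C=42] avail[A=6 B=16 C=42] open={R2,R3,R4}
Step 6: reserve R5 A 6 -> on_hand[A=15 B=23 C=42] avail[A=0 B=16 C=42] open={R2,R3,R4,R5}
Step 7: commit R4 -> on_hand[A=15 B=19 C=42] avail[A=0 B=16 C=42] open={R2,R3,R5}
Step 8: commit R5 -> on_hand[A=9 B=19 C=42] avail[A=0 B=16 C=42] open={R2,R3}
Step 9: commit R3 -> on_hand[A=0 B=19 C=42] avail[A=0 B=16 C=42] open={R2}
Step 10: commit R2 -> on_hand[A=0 B=16 C=42] avail[A=0 B=16 C=42] open={}
Step 11: reserve R6 C 7 -> on_hand[A=0 B=16 C=42] avail[A=0 B=16 C=35] open={R6}
Step 12: reserve R7 C 8 -> on_hand[A=0 B=16 C=42] avail[A=0 B=16 C=27] open={R6,R7}
Step 13: commit R7 -> on_hand[A=0 B=16 C=34] avail[A=0 B=16 C=27] open={R6}
Step 14: reserve R8 B 2 -> on_hand[A=0 B=16 C=34] avail[A=0 B=14 C=27] open={R6,R8}
Step 15: commit R6 -> on_hand[A=0 B=16 C=27] avail[A=0 B=14 C=27] open={R8}
Step 16: reserve R9 C 3 -> on_hand[A=0 B=16 C=27] avail[A=0 B=14 C=24] open={R8,R9}
Step 17: cancel R9 -> on_hand[A=0 B=16 C=27] avail[A=0 B=14 C=27] open={R8}
Step 18: cancel R8 -> on_hand[A=0 B=16 C=27] avail[A=0 B=16 C=27] open={}
Step 19: reserve R10 C 9 -> on_hand[A=0 B=16 C=27] avail[A=0 B=16 C=18] open={R10}
Step 20: reserve R11 C 7 -> on_hand[A=0 B=16 C=27] avail[A=0 B=16 C=11] open={R10,R11}
Step 21: reserve R12 C 8 -> on_hand[A=0 B=16 C=27] avail[A=0 B=16 C=3] open={R10,R11,R12}
Open reservations: ['R10', 'R11', 'R12'] -> 3

Answer: 3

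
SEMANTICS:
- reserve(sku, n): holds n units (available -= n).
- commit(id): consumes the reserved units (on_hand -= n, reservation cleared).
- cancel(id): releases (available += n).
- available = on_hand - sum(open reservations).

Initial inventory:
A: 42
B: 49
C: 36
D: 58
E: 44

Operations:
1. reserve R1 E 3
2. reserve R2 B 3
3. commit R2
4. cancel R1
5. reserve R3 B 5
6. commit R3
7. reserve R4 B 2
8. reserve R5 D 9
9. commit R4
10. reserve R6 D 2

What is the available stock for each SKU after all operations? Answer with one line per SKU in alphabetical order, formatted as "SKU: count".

Answer: A: 42
B: 39
C: 36
D: 47
E: 44

Derivation:
Step 1: reserve R1 E 3 -> on_hand[A=42 B=49 C=36 D=58 E=44] avail[A=42 B=49 C=36 D=58 E=41] open={R1}
Step 2: reserve R2 B 3 -> on_hand[A=42 B=49 C=36 D=58 E=44] avail[A=42 B=46 C=36 D=58 E=41] open={R1,R2}
Step 3: commit R2 -> on_hand[A=42 B=46 C=36 D=58 E=44] avail[A=42 B=46 C=36 D=58 E=41] open={R1}
Step 4: cancel R1 -> on_hand[A=42 B=46 C=36 D=58 E=44] avail[A=42 B=46 C=36 D=58 E=44] open={}
Step 5: reserve R3 B 5 -> on_hand[A=42 B=46 C=36 D=58 E=44] avail[A=42 B=41 C=36 D=58 E=44] open={R3}
Step 6: commit R3 -> on_hand[A=42 B=41 C=36 D=58 E=44] avail[A=42 B=41 C=36 D=58 E=44] open={}
Step 7: reserve R4 B 2 -> on_hand[A=42 B=41 C=36 D=58 E=44] avail[A=42 B=39 C=36 D=58 E=44] open={R4}
Step 8: reserve R5 D 9 -> on_hand[A=42 B=41 C=36 D=58 E=44] avail[A=42 B=39 C=36 D=49 E=44] open={R4,R5}
Step 9: commit R4 -> on_hand[A=42 B=39 C=36 D=58 E=44] avail[A=42 B=39 C=36 D=49 E=44] open={R5}
Step 10: reserve R6 D 2 -> on_hand[A=42 B=39 C=36 D=58 E=44] avail[A=42 B=39 C=36 D=47 E=44] open={R5,R6}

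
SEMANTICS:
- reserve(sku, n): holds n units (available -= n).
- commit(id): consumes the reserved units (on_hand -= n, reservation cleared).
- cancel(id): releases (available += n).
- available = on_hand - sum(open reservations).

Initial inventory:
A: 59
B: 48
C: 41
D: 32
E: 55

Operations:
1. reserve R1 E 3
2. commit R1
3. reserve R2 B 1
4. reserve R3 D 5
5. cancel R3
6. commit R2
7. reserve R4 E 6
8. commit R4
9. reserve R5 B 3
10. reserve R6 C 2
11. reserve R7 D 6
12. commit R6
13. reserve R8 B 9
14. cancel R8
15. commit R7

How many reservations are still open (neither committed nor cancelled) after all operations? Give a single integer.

Step 1: reserve R1 E 3 -> on_hand[A=59 B=48 C=41 D=32 E=55] avail[A=59 B=48 C=41 D=32 E=52] open={R1}
Step 2: commit R1 -> on_hand[A=59 B=48 C=41 D=32 E=52] avail[A=59 B=48 C=41 D=32 E=52] open={}
Step 3: reserve R2 B 1 -> on_hand[A=59 B=48 C=41 D=32 E=52] avail[A=59 B=47 C=41 D=32 E=52] open={R2}
Step 4: reserve R3 D 5 -> on_hand[A=59 B=48 C=41 D=32 E=52] avail[A=59 B=47 C=41 D=27 E=52] open={R2,R3}
Step 5: cancel R3 -> on_hand[A=59 B=48 C=41 D=32 E=52] avail[A=59 B=47 C=41 D=32 E=52] open={R2}
Step 6: commit R2 -> on_hand[A=59 B=47 C=41 D=32 E=52] avail[A=59 B=47 C=41 D=32 E=52] open={}
Step 7: reserve R4 E 6 -> on_hand[A=59 B=47 C=41 D=32 E=52] avail[A=59 B=47 C=41 D=32 E=46] open={R4}
Step 8: commit R4 -> on_hand[A=59 B=47 C=41 D=32 E=46] avail[A=59 B=47 C=41 D=32 E=46] open={}
Step 9: reserve R5 B 3 -> on_hand[A=59 B=47 C=41 D=32 E=46] avail[A=59 B=44 C=41 D=32 E=46] open={R5}
Step 10: reserve R6 C 2 -> on_hand[A=59 B=47 C=41 D=32 E=46] avail[A=59 B=44 C=39 D=32 E=46] open={R5,R6}
Step 11: reserve R7 D 6 -> on_hand[A=59 B=47 C=41 D=32 E=46] avail[A=59 B=44 C=39 D=26 E=46] open={R5,R6,R7}
Step 12: commit R6 -> on_hand[A=59 B=47 C=39 D=32 E=46] avail[A=59 B=44 C=39 D=26 E=46] open={R5,R7}
Step 13: reserve R8 B 9 -> on_hand[A=59 B=47 C=39 D=32 E=46] avail[A=59 B=35 C=39 D=26 E=46] open={R5,R7,R8}
Step 14: cancel R8 -> on_hand[A=59 B=47 C=39 D=32 E=46] avail[A=59 B=44 C=39 D=26 E=46] open={R5,R7}
Step 15: commit R7 -> on_hand[A=59 B=47 C=39 D=26 E=46] avail[A=59 B=44 C=39 D=26 E=46] open={R5}
Open reservations: ['R5'] -> 1

Answer: 1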